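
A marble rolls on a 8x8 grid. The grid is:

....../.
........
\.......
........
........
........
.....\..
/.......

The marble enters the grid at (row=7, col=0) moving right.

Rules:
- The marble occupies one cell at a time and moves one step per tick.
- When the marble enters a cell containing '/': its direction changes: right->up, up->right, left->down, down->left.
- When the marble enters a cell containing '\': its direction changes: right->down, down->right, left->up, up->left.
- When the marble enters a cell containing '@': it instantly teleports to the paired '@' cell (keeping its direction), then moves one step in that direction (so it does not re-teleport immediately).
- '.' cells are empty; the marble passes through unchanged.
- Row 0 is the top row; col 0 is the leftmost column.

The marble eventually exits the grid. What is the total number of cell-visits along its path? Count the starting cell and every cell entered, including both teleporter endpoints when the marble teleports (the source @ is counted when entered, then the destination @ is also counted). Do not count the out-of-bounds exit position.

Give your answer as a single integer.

Step 1: enter (7,0), '/' deflects right->up, move up to (6,0)
Step 2: enter (6,0), '.' pass, move up to (5,0)
Step 3: enter (5,0), '.' pass, move up to (4,0)
Step 4: enter (4,0), '.' pass, move up to (3,0)
Step 5: enter (3,0), '.' pass, move up to (2,0)
Step 6: enter (2,0), '\' deflects up->left, move left to (2,-1)
Step 7: at (2,-1) — EXIT via left edge, pos 2
Path length (cell visits): 6

Answer: 6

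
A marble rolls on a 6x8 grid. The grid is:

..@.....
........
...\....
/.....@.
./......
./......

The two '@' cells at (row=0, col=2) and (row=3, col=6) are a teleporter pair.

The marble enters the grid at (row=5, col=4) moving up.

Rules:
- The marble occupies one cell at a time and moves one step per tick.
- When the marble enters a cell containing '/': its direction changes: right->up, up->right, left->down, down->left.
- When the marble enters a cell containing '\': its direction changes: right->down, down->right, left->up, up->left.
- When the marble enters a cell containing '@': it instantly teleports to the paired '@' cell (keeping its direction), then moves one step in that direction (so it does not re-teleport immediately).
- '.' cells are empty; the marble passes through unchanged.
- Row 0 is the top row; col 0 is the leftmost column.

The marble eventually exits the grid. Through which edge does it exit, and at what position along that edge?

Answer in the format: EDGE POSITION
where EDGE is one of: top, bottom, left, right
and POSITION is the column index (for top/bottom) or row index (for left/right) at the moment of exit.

Answer: top 4

Derivation:
Step 1: enter (5,4), '.' pass, move up to (4,4)
Step 2: enter (4,4), '.' pass, move up to (3,4)
Step 3: enter (3,4), '.' pass, move up to (2,4)
Step 4: enter (2,4), '.' pass, move up to (1,4)
Step 5: enter (1,4), '.' pass, move up to (0,4)
Step 6: enter (0,4), '.' pass, move up to (-1,4)
Step 7: at (-1,4) — EXIT via top edge, pos 4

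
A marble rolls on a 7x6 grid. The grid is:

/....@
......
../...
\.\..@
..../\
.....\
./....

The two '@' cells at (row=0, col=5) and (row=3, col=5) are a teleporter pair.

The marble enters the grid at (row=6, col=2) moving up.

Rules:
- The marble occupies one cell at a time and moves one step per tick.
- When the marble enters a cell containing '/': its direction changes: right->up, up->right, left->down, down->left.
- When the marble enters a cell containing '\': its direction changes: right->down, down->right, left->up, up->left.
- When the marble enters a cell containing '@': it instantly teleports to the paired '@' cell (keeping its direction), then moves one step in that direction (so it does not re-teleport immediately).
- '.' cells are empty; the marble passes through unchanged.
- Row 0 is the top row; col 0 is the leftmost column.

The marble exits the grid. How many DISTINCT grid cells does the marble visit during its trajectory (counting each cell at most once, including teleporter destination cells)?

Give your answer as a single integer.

Step 1: enter (6,2), '.' pass, move up to (5,2)
Step 2: enter (5,2), '.' pass, move up to (4,2)
Step 3: enter (4,2), '.' pass, move up to (3,2)
Step 4: enter (3,2), '\' deflects up->left, move left to (3,1)
Step 5: enter (3,1), '.' pass, move left to (3,0)
Step 6: enter (3,0), '\' deflects left->up, move up to (2,0)
Step 7: enter (2,0), '.' pass, move up to (1,0)
Step 8: enter (1,0), '.' pass, move up to (0,0)
Step 9: enter (0,0), '/' deflects up->right, move right to (0,1)
Step 10: enter (0,1), '.' pass, move right to (0,2)
Step 11: enter (0,2), '.' pass, move right to (0,3)
Step 12: enter (0,3), '.' pass, move right to (0,4)
Step 13: enter (0,4), '.' pass, move right to (0,5)
Step 14: enter (0,5), '@' teleport (0,5)->(3,5), also enter (3,5), move right to (3,6)
Step 15: at (3,6) — EXIT via right edge, pos 3
Distinct cells visited: 15 (path length 15)

Answer: 15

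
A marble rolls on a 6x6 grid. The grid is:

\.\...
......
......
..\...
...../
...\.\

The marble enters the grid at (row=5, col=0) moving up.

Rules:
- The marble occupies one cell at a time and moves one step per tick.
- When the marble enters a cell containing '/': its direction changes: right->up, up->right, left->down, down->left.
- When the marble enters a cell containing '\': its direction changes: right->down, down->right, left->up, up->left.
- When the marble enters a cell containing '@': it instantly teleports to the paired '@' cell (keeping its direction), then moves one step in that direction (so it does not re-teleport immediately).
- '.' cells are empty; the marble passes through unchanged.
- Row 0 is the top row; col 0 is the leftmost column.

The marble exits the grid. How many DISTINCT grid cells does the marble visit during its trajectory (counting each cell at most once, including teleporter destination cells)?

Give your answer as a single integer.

Step 1: enter (5,0), '.' pass, move up to (4,0)
Step 2: enter (4,0), '.' pass, move up to (3,0)
Step 3: enter (3,0), '.' pass, move up to (2,0)
Step 4: enter (2,0), '.' pass, move up to (1,0)
Step 5: enter (1,0), '.' pass, move up to (0,0)
Step 6: enter (0,0), '\' deflects up->left, move left to (0,-1)
Step 7: at (0,-1) — EXIT via left edge, pos 0
Distinct cells visited: 6 (path length 6)

Answer: 6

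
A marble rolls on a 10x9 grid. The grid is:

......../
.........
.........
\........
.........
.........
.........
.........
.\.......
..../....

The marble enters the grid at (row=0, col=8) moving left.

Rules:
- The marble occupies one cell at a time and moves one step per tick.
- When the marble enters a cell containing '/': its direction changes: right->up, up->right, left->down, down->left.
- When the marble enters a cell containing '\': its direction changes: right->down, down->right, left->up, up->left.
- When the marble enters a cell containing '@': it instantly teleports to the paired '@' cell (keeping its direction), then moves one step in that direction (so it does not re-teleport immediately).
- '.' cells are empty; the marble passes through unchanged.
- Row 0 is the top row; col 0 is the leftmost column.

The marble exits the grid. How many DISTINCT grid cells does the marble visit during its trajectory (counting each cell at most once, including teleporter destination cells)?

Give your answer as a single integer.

Answer: 10

Derivation:
Step 1: enter (0,8), '/' deflects left->down, move down to (1,8)
Step 2: enter (1,8), '.' pass, move down to (2,8)
Step 3: enter (2,8), '.' pass, move down to (3,8)
Step 4: enter (3,8), '.' pass, move down to (4,8)
Step 5: enter (4,8), '.' pass, move down to (5,8)
Step 6: enter (5,8), '.' pass, move down to (6,8)
Step 7: enter (6,8), '.' pass, move down to (7,8)
Step 8: enter (7,8), '.' pass, move down to (8,8)
Step 9: enter (8,8), '.' pass, move down to (9,8)
Step 10: enter (9,8), '.' pass, move down to (10,8)
Step 11: at (10,8) — EXIT via bottom edge, pos 8
Distinct cells visited: 10 (path length 10)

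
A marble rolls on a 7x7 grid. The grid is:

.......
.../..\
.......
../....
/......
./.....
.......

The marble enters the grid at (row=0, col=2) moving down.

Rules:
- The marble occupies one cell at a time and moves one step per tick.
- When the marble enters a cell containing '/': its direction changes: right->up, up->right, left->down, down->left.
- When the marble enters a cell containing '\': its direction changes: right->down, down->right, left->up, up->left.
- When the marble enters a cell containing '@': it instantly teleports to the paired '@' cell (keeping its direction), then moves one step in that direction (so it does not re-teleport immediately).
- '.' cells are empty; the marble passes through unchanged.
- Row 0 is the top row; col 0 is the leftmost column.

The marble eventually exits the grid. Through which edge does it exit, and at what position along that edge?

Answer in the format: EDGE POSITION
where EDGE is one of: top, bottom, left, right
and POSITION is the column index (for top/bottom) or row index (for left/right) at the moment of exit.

Step 1: enter (0,2), '.' pass, move down to (1,2)
Step 2: enter (1,2), '.' pass, move down to (2,2)
Step 3: enter (2,2), '.' pass, move down to (3,2)
Step 4: enter (3,2), '/' deflects down->left, move left to (3,1)
Step 5: enter (3,1), '.' pass, move left to (3,0)
Step 6: enter (3,0), '.' pass, move left to (3,-1)
Step 7: at (3,-1) — EXIT via left edge, pos 3

Answer: left 3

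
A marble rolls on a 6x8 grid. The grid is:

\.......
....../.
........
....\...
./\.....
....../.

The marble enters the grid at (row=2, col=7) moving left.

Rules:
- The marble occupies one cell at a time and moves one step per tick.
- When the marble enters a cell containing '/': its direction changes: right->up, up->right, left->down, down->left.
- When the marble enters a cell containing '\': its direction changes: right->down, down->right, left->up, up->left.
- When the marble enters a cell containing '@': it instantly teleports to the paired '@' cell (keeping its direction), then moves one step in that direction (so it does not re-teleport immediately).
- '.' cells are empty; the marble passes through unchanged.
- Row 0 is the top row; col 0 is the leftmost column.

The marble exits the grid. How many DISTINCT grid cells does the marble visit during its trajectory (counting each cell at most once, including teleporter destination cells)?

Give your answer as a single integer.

Answer: 8

Derivation:
Step 1: enter (2,7), '.' pass, move left to (2,6)
Step 2: enter (2,6), '.' pass, move left to (2,5)
Step 3: enter (2,5), '.' pass, move left to (2,4)
Step 4: enter (2,4), '.' pass, move left to (2,3)
Step 5: enter (2,3), '.' pass, move left to (2,2)
Step 6: enter (2,2), '.' pass, move left to (2,1)
Step 7: enter (2,1), '.' pass, move left to (2,0)
Step 8: enter (2,0), '.' pass, move left to (2,-1)
Step 9: at (2,-1) — EXIT via left edge, pos 2
Distinct cells visited: 8 (path length 8)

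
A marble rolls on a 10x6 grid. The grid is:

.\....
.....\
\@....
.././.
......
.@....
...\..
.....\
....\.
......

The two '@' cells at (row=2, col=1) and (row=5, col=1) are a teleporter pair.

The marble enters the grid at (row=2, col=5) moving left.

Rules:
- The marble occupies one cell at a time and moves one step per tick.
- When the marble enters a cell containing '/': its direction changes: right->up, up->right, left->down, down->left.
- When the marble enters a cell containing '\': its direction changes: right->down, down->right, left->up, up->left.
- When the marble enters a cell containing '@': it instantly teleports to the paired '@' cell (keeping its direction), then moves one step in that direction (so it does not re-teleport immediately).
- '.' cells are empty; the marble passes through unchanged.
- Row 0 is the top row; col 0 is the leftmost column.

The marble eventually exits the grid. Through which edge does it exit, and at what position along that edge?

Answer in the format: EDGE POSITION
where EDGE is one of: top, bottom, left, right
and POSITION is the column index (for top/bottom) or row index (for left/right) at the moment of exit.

Answer: left 5

Derivation:
Step 1: enter (2,5), '.' pass, move left to (2,4)
Step 2: enter (2,4), '.' pass, move left to (2,3)
Step 3: enter (2,3), '.' pass, move left to (2,2)
Step 4: enter (2,2), '.' pass, move left to (2,1)
Step 5: enter (2,1), '@' teleport (2,1)->(5,1), also enter (5,1), move left to (5,0)
Step 6: enter (5,0), '.' pass, move left to (5,-1)
Step 7: at (5,-1) — EXIT via left edge, pos 5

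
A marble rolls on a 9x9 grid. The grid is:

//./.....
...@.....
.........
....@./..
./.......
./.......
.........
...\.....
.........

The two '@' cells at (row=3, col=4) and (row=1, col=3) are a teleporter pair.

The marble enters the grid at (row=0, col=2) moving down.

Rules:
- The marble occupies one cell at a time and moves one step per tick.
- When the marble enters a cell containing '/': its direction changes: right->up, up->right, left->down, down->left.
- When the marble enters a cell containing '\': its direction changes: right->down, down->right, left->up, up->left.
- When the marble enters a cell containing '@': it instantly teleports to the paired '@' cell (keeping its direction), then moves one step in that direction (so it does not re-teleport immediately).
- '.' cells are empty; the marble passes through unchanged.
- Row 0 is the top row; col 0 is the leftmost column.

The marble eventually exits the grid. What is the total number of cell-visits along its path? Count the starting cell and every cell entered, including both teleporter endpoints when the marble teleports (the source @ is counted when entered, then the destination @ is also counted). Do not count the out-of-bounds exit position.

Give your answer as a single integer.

Step 1: enter (0,2), '.' pass, move down to (1,2)
Step 2: enter (1,2), '.' pass, move down to (2,2)
Step 3: enter (2,2), '.' pass, move down to (3,2)
Step 4: enter (3,2), '.' pass, move down to (4,2)
Step 5: enter (4,2), '.' pass, move down to (5,2)
Step 6: enter (5,2), '.' pass, move down to (6,2)
Step 7: enter (6,2), '.' pass, move down to (7,2)
Step 8: enter (7,2), '.' pass, move down to (8,2)
Step 9: enter (8,2), '.' pass, move down to (9,2)
Step 10: at (9,2) — EXIT via bottom edge, pos 2
Path length (cell visits): 9

Answer: 9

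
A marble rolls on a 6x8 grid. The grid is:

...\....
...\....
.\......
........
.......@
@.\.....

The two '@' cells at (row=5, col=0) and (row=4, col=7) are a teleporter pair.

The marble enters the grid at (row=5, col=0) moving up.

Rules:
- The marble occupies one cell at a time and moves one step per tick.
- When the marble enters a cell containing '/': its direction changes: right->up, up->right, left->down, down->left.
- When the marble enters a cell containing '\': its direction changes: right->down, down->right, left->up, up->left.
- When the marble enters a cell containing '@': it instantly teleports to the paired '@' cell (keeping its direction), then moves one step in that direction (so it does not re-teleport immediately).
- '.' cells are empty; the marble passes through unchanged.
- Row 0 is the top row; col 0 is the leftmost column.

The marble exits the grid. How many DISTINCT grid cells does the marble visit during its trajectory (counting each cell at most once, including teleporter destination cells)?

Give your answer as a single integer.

Answer: 6

Derivation:
Step 1: enter (5,0), '@' teleport (5,0)->(4,7), also enter (4,7), move up to (3,7)
Step 2: enter (3,7), '.' pass, move up to (2,7)
Step 3: enter (2,7), '.' pass, move up to (1,7)
Step 4: enter (1,7), '.' pass, move up to (0,7)
Step 5: enter (0,7), '.' pass, move up to (-1,7)
Step 6: at (-1,7) — EXIT via top edge, pos 7
Distinct cells visited: 6 (path length 6)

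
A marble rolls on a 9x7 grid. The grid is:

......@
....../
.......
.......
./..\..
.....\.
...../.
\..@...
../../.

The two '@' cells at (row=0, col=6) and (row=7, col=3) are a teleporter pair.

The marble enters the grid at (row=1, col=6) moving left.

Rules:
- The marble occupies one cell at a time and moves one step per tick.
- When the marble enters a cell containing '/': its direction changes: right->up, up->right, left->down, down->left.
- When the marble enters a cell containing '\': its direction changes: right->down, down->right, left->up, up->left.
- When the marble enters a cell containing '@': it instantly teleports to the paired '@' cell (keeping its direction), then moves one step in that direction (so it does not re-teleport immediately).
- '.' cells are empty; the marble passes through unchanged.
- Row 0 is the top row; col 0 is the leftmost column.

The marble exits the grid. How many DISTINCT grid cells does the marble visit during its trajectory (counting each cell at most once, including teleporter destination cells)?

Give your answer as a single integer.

Step 1: enter (1,6), '/' deflects left->down, move down to (2,6)
Step 2: enter (2,6), '.' pass, move down to (3,6)
Step 3: enter (3,6), '.' pass, move down to (4,6)
Step 4: enter (4,6), '.' pass, move down to (5,6)
Step 5: enter (5,6), '.' pass, move down to (6,6)
Step 6: enter (6,6), '.' pass, move down to (7,6)
Step 7: enter (7,6), '.' pass, move down to (8,6)
Step 8: enter (8,6), '.' pass, move down to (9,6)
Step 9: at (9,6) — EXIT via bottom edge, pos 6
Distinct cells visited: 8 (path length 8)

Answer: 8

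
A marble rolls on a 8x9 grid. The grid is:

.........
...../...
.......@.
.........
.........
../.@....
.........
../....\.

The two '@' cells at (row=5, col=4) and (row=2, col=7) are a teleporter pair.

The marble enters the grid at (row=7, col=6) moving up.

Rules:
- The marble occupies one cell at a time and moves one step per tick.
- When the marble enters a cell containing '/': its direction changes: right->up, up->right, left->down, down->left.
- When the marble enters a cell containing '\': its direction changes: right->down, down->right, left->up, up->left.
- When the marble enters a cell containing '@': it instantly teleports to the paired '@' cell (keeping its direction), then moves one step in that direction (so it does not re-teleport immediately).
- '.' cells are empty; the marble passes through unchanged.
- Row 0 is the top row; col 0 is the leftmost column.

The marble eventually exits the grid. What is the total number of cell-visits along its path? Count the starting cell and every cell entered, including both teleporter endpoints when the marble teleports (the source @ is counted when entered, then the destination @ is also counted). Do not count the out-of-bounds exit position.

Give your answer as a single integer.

Answer: 8

Derivation:
Step 1: enter (7,6), '.' pass, move up to (6,6)
Step 2: enter (6,6), '.' pass, move up to (5,6)
Step 3: enter (5,6), '.' pass, move up to (4,6)
Step 4: enter (4,6), '.' pass, move up to (3,6)
Step 5: enter (3,6), '.' pass, move up to (2,6)
Step 6: enter (2,6), '.' pass, move up to (1,6)
Step 7: enter (1,6), '.' pass, move up to (0,6)
Step 8: enter (0,6), '.' pass, move up to (-1,6)
Step 9: at (-1,6) — EXIT via top edge, pos 6
Path length (cell visits): 8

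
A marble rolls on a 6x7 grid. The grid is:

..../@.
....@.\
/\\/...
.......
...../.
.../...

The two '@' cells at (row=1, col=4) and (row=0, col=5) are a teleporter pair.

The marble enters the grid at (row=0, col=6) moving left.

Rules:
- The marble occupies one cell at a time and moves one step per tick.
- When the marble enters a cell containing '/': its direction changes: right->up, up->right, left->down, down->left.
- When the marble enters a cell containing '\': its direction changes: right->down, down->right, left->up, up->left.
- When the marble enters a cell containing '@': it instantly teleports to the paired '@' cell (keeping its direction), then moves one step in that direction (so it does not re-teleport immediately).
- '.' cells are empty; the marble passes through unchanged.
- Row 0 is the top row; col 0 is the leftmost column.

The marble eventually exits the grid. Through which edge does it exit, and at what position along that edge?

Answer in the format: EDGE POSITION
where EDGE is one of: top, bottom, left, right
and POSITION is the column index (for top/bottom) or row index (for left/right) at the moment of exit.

Answer: left 1

Derivation:
Step 1: enter (0,6), '.' pass, move left to (0,5)
Step 2: enter (0,5), '@' teleport (0,5)->(1,4), also enter (1,4), move left to (1,3)
Step 3: enter (1,3), '.' pass, move left to (1,2)
Step 4: enter (1,2), '.' pass, move left to (1,1)
Step 5: enter (1,1), '.' pass, move left to (1,0)
Step 6: enter (1,0), '.' pass, move left to (1,-1)
Step 7: at (1,-1) — EXIT via left edge, pos 1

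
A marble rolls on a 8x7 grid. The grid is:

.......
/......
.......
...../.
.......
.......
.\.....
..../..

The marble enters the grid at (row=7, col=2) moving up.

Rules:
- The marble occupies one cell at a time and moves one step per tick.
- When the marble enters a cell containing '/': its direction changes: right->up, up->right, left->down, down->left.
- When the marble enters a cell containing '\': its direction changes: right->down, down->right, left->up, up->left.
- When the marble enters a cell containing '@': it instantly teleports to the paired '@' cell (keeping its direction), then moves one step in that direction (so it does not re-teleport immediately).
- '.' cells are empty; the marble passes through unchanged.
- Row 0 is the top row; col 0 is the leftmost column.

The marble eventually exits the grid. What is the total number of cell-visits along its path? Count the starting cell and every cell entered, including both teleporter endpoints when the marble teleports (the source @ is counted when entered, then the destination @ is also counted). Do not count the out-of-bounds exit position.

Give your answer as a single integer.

Step 1: enter (7,2), '.' pass, move up to (6,2)
Step 2: enter (6,2), '.' pass, move up to (5,2)
Step 3: enter (5,2), '.' pass, move up to (4,2)
Step 4: enter (4,2), '.' pass, move up to (3,2)
Step 5: enter (3,2), '.' pass, move up to (2,2)
Step 6: enter (2,2), '.' pass, move up to (1,2)
Step 7: enter (1,2), '.' pass, move up to (0,2)
Step 8: enter (0,2), '.' pass, move up to (-1,2)
Step 9: at (-1,2) — EXIT via top edge, pos 2
Path length (cell visits): 8

Answer: 8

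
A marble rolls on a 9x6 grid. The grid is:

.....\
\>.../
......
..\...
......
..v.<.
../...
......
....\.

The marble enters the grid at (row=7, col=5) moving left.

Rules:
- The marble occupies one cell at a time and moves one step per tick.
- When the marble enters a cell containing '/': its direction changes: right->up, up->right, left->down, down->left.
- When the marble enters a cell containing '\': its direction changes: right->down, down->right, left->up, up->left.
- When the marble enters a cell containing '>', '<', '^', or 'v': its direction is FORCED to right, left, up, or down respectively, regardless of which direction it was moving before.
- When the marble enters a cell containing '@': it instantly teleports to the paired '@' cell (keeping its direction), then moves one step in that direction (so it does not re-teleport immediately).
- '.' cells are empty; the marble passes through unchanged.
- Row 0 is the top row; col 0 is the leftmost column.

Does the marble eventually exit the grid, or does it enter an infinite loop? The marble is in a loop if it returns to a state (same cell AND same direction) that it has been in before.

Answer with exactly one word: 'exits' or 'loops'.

Answer: exits

Derivation:
Step 1: enter (7,5), '.' pass, move left to (7,4)
Step 2: enter (7,4), '.' pass, move left to (7,3)
Step 3: enter (7,3), '.' pass, move left to (7,2)
Step 4: enter (7,2), '.' pass, move left to (7,1)
Step 5: enter (7,1), '.' pass, move left to (7,0)
Step 6: enter (7,0), '.' pass, move left to (7,-1)
Step 7: at (7,-1) — EXIT via left edge, pos 7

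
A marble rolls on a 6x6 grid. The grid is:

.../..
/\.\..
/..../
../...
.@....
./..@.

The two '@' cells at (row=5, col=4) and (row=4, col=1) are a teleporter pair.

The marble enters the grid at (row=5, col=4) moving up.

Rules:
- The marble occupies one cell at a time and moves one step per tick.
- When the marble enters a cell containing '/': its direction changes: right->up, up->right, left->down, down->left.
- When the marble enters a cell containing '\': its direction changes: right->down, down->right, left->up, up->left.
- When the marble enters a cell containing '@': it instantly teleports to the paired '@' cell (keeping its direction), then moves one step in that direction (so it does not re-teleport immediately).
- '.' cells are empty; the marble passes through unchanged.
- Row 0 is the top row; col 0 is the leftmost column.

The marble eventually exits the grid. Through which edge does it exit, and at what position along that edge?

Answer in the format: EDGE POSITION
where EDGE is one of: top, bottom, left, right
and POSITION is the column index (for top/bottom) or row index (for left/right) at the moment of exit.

Answer: left 2

Derivation:
Step 1: enter (5,4), '@' teleport (5,4)->(4,1), also enter (4,1), move up to (3,1)
Step 2: enter (3,1), '.' pass, move up to (2,1)
Step 3: enter (2,1), '.' pass, move up to (1,1)
Step 4: enter (1,1), '\' deflects up->left, move left to (1,0)
Step 5: enter (1,0), '/' deflects left->down, move down to (2,0)
Step 6: enter (2,0), '/' deflects down->left, move left to (2,-1)
Step 7: at (2,-1) — EXIT via left edge, pos 2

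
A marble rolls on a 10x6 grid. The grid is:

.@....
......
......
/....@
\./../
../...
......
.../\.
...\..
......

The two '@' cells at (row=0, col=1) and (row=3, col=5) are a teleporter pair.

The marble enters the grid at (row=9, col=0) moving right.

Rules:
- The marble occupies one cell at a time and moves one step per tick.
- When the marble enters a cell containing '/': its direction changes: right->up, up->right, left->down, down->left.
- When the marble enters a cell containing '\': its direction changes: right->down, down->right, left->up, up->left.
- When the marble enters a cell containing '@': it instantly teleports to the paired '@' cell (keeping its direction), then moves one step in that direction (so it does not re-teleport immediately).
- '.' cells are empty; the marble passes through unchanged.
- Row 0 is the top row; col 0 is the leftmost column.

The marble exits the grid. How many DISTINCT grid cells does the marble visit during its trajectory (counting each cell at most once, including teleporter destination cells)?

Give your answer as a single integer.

Answer: 6

Derivation:
Step 1: enter (9,0), '.' pass, move right to (9,1)
Step 2: enter (9,1), '.' pass, move right to (9,2)
Step 3: enter (9,2), '.' pass, move right to (9,3)
Step 4: enter (9,3), '.' pass, move right to (9,4)
Step 5: enter (9,4), '.' pass, move right to (9,5)
Step 6: enter (9,5), '.' pass, move right to (9,6)
Step 7: at (9,6) — EXIT via right edge, pos 9
Distinct cells visited: 6 (path length 6)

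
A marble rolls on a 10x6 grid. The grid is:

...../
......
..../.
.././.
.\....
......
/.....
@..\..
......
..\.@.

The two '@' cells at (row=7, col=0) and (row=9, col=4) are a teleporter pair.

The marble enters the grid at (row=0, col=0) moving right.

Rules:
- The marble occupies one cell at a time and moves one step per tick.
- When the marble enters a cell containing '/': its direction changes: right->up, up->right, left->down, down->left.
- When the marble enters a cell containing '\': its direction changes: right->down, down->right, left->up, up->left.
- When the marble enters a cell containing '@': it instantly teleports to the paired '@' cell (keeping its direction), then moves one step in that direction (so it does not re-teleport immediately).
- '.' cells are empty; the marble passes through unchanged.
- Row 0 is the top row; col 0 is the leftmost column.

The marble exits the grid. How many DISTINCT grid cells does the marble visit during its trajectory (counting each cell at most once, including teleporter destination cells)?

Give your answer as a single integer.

Answer: 6

Derivation:
Step 1: enter (0,0), '.' pass, move right to (0,1)
Step 2: enter (0,1), '.' pass, move right to (0,2)
Step 3: enter (0,2), '.' pass, move right to (0,3)
Step 4: enter (0,3), '.' pass, move right to (0,4)
Step 5: enter (0,4), '.' pass, move right to (0,5)
Step 6: enter (0,5), '/' deflects right->up, move up to (-1,5)
Step 7: at (-1,5) — EXIT via top edge, pos 5
Distinct cells visited: 6 (path length 6)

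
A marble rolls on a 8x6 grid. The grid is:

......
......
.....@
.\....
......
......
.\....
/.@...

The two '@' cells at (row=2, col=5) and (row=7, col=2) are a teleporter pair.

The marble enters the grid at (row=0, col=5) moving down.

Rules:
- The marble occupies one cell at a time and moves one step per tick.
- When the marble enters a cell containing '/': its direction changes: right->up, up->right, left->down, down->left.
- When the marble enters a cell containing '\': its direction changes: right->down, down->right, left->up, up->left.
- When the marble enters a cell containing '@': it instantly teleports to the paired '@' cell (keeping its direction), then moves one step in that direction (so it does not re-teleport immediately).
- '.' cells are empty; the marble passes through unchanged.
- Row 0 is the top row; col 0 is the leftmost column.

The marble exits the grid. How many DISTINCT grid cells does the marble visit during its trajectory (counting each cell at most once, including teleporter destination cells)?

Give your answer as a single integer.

Step 1: enter (0,5), '.' pass, move down to (1,5)
Step 2: enter (1,5), '.' pass, move down to (2,5)
Step 3: enter (2,5), '@' teleport (2,5)->(7,2), also enter (7,2), move down to (8,2)
Step 4: at (8,2) — EXIT via bottom edge, pos 2
Distinct cells visited: 4 (path length 4)

Answer: 4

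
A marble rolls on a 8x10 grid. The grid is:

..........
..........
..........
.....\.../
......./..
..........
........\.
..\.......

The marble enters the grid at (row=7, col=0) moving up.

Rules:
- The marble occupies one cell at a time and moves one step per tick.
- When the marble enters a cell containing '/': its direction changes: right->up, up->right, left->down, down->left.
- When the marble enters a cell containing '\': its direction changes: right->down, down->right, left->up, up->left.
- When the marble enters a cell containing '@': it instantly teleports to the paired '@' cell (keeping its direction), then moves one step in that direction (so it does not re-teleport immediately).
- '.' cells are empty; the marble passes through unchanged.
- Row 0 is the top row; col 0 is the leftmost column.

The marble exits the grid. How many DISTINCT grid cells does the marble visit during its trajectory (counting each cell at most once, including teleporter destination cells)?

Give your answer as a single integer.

Step 1: enter (7,0), '.' pass, move up to (6,0)
Step 2: enter (6,0), '.' pass, move up to (5,0)
Step 3: enter (5,0), '.' pass, move up to (4,0)
Step 4: enter (4,0), '.' pass, move up to (3,0)
Step 5: enter (3,0), '.' pass, move up to (2,0)
Step 6: enter (2,0), '.' pass, move up to (1,0)
Step 7: enter (1,0), '.' pass, move up to (0,0)
Step 8: enter (0,0), '.' pass, move up to (-1,0)
Step 9: at (-1,0) — EXIT via top edge, pos 0
Distinct cells visited: 8 (path length 8)

Answer: 8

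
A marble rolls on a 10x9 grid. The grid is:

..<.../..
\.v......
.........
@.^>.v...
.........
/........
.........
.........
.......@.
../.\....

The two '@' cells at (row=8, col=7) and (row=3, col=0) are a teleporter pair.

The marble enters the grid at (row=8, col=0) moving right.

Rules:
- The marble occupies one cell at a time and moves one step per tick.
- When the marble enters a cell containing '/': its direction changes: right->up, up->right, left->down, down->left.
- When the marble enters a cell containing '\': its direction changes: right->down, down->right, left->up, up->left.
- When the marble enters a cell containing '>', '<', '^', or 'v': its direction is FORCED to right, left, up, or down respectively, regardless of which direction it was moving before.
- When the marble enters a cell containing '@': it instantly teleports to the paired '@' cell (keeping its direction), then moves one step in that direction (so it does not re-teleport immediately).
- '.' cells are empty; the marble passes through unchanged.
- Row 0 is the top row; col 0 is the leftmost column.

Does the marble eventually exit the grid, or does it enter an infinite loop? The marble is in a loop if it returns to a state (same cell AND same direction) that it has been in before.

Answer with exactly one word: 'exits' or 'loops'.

Answer: loops

Derivation:
Step 1: enter (8,0), '.' pass, move right to (8,1)
Step 2: enter (8,1), '.' pass, move right to (8,2)
Step 3: enter (8,2), '.' pass, move right to (8,3)
Step 4: enter (8,3), '.' pass, move right to (8,4)
Step 5: enter (8,4), '.' pass, move right to (8,5)
Step 6: enter (8,5), '.' pass, move right to (8,6)
Step 7: enter (8,6), '.' pass, move right to (8,7)
Step 8: enter (8,7), '@' teleport (8,7)->(3,0), also enter (3,0), move right to (3,1)
Step 9: enter (3,1), '.' pass, move right to (3,2)
Step 10: enter (3,2), '^' forces right->up, move up to (2,2)
Step 11: enter (2,2), '.' pass, move up to (1,2)
Step 12: enter (1,2), 'v' forces up->down, move down to (2,2)
Step 13: enter (2,2), '.' pass, move down to (3,2)
Step 14: enter (3,2), '^' forces down->up, move up to (2,2)
Step 15: at (2,2) dir=up — LOOP DETECTED (seen before)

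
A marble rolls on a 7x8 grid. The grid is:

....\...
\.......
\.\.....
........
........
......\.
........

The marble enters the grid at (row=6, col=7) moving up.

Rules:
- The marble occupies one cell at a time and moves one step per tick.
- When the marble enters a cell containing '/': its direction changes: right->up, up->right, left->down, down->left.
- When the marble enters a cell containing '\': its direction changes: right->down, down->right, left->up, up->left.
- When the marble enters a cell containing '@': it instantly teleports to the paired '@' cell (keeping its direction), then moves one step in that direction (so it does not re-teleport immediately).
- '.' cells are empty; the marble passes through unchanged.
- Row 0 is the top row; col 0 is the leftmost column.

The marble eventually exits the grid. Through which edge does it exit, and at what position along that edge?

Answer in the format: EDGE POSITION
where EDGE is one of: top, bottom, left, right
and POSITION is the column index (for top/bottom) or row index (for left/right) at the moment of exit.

Answer: top 7

Derivation:
Step 1: enter (6,7), '.' pass, move up to (5,7)
Step 2: enter (5,7), '.' pass, move up to (4,7)
Step 3: enter (4,7), '.' pass, move up to (3,7)
Step 4: enter (3,7), '.' pass, move up to (2,7)
Step 5: enter (2,7), '.' pass, move up to (1,7)
Step 6: enter (1,7), '.' pass, move up to (0,7)
Step 7: enter (0,7), '.' pass, move up to (-1,7)
Step 8: at (-1,7) — EXIT via top edge, pos 7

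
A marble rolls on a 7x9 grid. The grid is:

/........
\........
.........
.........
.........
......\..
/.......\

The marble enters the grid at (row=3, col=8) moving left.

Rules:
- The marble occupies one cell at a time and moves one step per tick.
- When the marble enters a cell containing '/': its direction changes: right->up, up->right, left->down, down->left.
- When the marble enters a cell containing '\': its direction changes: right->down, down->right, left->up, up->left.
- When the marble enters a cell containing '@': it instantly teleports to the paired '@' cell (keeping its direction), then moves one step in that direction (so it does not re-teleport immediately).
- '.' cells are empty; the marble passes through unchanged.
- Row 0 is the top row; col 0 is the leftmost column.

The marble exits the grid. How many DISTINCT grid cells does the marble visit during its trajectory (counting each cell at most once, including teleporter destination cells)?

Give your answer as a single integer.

Step 1: enter (3,8), '.' pass, move left to (3,7)
Step 2: enter (3,7), '.' pass, move left to (3,6)
Step 3: enter (3,6), '.' pass, move left to (3,5)
Step 4: enter (3,5), '.' pass, move left to (3,4)
Step 5: enter (3,4), '.' pass, move left to (3,3)
Step 6: enter (3,3), '.' pass, move left to (3,2)
Step 7: enter (3,2), '.' pass, move left to (3,1)
Step 8: enter (3,1), '.' pass, move left to (3,0)
Step 9: enter (3,0), '.' pass, move left to (3,-1)
Step 10: at (3,-1) — EXIT via left edge, pos 3
Distinct cells visited: 9 (path length 9)

Answer: 9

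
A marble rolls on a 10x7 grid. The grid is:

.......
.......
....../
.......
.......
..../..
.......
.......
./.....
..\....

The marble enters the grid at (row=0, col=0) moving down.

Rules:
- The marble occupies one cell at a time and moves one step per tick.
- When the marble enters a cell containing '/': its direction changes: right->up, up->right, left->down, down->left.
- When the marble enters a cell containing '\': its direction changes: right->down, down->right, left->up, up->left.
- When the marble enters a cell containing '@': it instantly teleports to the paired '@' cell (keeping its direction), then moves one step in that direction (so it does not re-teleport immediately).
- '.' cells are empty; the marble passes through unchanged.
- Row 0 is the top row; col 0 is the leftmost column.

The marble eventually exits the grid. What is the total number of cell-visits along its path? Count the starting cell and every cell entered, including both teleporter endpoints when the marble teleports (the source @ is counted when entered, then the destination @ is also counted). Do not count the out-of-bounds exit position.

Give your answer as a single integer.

Answer: 10

Derivation:
Step 1: enter (0,0), '.' pass, move down to (1,0)
Step 2: enter (1,0), '.' pass, move down to (2,0)
Step 3: enter (2,0), '.' pass, move down to (3,0)
Step 4: enter (3,0), '.' pass, move down to (4,0)
Step 5: enter (4,0), '.' pass, move down to (5,0)
Step 6: enter (5,0), '.' pass, move down to (6,0)
Step 7: enter (6,0), '.' pass, move down to (7,0)
Step 8: enter (7,0), '.' pass, move down to (8,0)
Step 9: enter (8,0), '.' pass, move down to (9,0)
Step 10: enter (9,0), '.' pass, move down to (10,0)
Step 11: at (10,0) — EXIT via bottom edge, pos 0
Path length (cell visits): 10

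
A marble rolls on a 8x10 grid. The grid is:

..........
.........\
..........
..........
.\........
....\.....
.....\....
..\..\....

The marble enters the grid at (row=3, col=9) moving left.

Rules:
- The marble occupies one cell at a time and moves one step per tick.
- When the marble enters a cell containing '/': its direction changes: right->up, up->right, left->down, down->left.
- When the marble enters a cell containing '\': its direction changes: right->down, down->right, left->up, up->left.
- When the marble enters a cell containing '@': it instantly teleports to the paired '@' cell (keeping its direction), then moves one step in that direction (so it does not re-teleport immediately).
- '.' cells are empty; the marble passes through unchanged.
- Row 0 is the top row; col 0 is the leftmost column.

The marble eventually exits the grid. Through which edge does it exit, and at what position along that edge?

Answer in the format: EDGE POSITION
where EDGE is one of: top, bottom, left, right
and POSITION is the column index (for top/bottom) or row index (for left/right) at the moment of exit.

Answer: left 3

Derivation:
Step 1: enter (3,9), '.' pass, move left to (3,8)
Step 2: enter (3,8), '.' pass, move left to (3,7)
Step 3: enter (3,7), '.' pass, move left to (3,6)
Step 4: enter (3,6), '.' pass, move left to (3,5)
Step 5: enter (3,5), '.' pass, move left to (3,4)
Step 6: enter (3,4), '.' pass, move left to (3,3)
Step 7: enter (3,3), '.' pass, move left to (3,2)
Step 8: enter (3,2), '.' pass, move left to (3,1)
Step 9: enter (3,1), '.' pass, move left to (3,0)
Step 10: enter (3,0), '.' pass, move left to (3,-1)
Step 11: at (3,-1) — EXIT via left edge, pos 3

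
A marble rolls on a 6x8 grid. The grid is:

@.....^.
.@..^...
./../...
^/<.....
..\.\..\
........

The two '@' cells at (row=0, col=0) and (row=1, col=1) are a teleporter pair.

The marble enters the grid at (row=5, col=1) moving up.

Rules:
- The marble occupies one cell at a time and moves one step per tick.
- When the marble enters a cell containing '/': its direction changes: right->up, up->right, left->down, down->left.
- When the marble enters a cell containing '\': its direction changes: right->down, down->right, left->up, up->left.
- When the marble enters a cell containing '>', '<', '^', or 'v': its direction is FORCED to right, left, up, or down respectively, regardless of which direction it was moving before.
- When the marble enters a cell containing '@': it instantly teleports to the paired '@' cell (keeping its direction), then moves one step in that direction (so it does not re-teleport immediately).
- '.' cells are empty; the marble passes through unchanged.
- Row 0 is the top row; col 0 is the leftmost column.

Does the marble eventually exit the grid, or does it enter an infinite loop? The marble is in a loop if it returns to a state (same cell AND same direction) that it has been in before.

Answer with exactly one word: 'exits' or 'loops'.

Answer: exits

Derivation:
Step 1: enter (5,1), '.' pass, move up to (4,1)
Step 2: enter (4,1), '.' pass, move up to (3,1)
Step 3: enter (3,1), '/' deflects up->right, move right to (3,2)
Step 4: enter (3,2), '<' forces right->left, move left to (3,1)
Step 5: enter (3,1), '/' deflects left->down, move down to (4,1)
Step 6: enter (4,1), '.' pass, move down to (5,1)
Step 7: enter (5,1), '.' pass, move down to (6,1)
Step 8: at (6,1) — EXIT via bottom edge, pos 1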